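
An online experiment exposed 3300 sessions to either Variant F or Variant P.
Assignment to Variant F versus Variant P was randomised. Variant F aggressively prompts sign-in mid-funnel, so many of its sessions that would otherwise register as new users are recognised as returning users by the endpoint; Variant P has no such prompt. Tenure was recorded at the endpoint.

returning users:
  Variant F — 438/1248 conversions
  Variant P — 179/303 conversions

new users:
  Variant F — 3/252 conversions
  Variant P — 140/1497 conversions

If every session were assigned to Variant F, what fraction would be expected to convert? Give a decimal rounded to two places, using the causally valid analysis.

Within every user tenure level Variant P has the higher rate, yet pooled Variant F does — Simpson's reversal.
User tenure here is a post-treatment variable shaped by the variant; conditioning on it would introduce bias rather than remove it. The overall comparison is the causal one.
So P(outcome | do(Variant F)) is just the pooled rate for Variant F: 441/1500 = 0.294.

0.29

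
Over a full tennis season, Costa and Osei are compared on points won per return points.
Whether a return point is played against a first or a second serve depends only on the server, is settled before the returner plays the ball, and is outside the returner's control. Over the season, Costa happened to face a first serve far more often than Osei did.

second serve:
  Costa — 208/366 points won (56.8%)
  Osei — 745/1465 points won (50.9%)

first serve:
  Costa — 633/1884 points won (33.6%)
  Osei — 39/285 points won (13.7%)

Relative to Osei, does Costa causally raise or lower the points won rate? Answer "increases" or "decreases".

increases

The serve type-specific comparison favours Costa throughout, but the pooled figures favour Osei. The question is whether to condition on serve type.
The imbalance in serve type arose from how return points were allocated, not from anything the player did; and serve type independently affects the outcome. The pooled gap is confounded — condition on serve type.
Within each level — second serve: 56.8% vs 50.9%; first serve: 33.6% vs 13.7% — Costa is higher every time.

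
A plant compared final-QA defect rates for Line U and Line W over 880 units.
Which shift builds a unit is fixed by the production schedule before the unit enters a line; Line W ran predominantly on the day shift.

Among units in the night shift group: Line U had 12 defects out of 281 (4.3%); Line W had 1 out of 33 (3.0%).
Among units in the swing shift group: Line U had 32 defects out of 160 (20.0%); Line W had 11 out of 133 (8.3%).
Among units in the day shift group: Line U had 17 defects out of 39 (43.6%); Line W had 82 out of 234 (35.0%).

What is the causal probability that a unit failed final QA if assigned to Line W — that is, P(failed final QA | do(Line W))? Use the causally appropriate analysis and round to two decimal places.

0.15

The shift-specific comparison favours Line W throughout, but the pooled figures favour Line U. The question is whether to condition on shift.
Nothing the line does changes shift; the imbalance is an allocation artefact. With shift also predicting the outcome, the pooled figure is confounded, and the within-stratum comparison is the causal one.
Standardising Line W to the population shift mix: 0.357·1/33 + 0.333·11/133 + 0.310·82/234 = 0.147.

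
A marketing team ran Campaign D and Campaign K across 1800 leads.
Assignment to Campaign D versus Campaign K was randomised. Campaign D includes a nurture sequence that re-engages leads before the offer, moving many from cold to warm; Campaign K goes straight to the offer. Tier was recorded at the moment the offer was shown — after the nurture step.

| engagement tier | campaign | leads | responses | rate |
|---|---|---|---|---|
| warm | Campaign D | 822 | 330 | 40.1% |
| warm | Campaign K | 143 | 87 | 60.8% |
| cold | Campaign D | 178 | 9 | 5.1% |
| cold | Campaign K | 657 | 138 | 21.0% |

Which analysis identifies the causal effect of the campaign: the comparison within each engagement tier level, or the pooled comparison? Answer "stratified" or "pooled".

pooled

Engagement tier here is a post-treatment variable shaped by the campaign; conditioning on it would introduce bias rather than remove it. The overall comparison is the causal one.
Pooled: Campaign D 33.9% vs Campaign K 28.1%; Campaign D is higher overall.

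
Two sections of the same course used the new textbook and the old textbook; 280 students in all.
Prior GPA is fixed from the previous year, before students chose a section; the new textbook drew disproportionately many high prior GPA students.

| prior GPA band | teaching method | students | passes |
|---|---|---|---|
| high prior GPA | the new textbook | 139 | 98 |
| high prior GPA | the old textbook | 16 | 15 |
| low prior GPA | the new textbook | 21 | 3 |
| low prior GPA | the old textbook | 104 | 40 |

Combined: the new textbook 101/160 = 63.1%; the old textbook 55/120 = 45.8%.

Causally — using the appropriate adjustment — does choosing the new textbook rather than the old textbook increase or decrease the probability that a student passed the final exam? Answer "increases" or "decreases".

decreases

Here prior GPA band is a common cause — it drives both which teaching method a case falls under and the outcome. The crude comparison mixes populations; the stratum-specific rates are the causally relevant ones.
Within each level — high prior GPA: 70.5% vs 93.8%; low prior GPA: 14.3% vs 38.5% — the old textbook is higher every time.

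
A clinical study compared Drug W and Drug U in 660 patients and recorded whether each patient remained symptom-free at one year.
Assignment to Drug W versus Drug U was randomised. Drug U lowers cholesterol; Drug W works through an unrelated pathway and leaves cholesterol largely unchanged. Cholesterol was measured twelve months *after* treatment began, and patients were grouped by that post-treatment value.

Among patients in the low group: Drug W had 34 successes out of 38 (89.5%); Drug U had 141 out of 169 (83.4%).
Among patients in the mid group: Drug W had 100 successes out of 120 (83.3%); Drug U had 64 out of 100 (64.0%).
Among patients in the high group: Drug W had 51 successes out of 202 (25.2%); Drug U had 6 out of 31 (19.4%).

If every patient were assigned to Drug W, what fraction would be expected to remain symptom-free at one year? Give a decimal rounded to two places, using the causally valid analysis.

0.51

Cholesterol here is a post-treatment variable shaped by the drug; conditioning on it would introduce bias rather than remove it. The overall comparison is the causal one.
So P(outcome | do(Drug W)) is just the pooled rate for Drug W: 185/360 = 0.514.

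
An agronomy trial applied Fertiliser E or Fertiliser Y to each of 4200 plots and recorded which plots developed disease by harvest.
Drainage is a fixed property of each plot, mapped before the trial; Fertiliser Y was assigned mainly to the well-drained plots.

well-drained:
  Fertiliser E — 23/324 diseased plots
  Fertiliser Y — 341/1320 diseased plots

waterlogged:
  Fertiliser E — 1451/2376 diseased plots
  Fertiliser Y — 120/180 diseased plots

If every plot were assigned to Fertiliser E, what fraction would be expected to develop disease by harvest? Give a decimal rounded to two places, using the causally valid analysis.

0.40

Within every field drainage level Fertiliser E has the lower rate, yet pooled Fertiliser Y does — Simpson's reversal.
Nothing the fertiliser does changes field drainage; the imbalance is an allocation artefact. With field drainage also predicting the outcome, the pooled figure is confounded, and the within-stratum comparison is the causal one.
Standardising Fertiliser E to the population field drainage mix: 0.391·23/324 + 0.609·1451/2376 = 0.399.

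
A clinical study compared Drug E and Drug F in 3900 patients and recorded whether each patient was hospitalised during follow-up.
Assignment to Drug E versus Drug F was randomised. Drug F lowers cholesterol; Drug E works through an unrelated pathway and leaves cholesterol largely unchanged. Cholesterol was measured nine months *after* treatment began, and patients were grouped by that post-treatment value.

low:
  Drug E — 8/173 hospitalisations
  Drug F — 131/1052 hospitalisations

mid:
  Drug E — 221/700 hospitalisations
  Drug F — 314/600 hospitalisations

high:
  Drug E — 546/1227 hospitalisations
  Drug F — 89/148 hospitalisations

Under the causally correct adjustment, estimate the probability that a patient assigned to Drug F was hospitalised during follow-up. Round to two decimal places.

0.30

Stratifying would compare drugs among patients the drugs themselves sorted into cholesterol groups — a form of selection on an intermediate. The unconditioned pooled rates give the total causal effect.
So P(outcome | do(Drug F)) is just the pooled rate for Drug F: 534/1800 = 0.297.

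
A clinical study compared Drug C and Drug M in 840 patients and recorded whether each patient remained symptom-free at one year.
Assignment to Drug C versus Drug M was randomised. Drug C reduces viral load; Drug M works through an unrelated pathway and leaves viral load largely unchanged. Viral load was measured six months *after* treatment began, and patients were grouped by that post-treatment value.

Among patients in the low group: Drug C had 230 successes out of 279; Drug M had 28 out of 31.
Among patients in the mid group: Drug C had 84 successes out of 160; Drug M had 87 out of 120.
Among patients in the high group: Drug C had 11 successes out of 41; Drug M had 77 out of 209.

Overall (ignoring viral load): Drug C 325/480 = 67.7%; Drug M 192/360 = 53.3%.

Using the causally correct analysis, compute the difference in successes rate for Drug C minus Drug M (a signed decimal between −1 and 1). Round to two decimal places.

+0.14

The stratified and pooled comparisons disagree (Drug M wins within each viral load; Drug C wins overall), so the answer turns on the causal role of viral load.
The distribution of viral load is itself part of what the drug does — it is an intermediate outcome. Holding it fixed would remove that part of the effect; the total effect is the pooled difference.
The causal difference is the pooled difference: 0.677 − 0.533 = +0.144.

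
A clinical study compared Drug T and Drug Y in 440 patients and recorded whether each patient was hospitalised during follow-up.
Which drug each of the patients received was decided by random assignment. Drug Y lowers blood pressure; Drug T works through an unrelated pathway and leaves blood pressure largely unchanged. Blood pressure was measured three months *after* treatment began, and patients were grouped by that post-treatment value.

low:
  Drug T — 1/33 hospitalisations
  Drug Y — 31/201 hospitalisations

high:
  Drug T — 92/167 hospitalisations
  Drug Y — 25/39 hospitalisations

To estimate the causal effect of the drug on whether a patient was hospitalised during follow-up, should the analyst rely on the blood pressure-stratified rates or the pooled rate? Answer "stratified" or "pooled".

pooled

Stratifying would compare drugs among patients the drugs themselves sorted into blood pressure groups — a form of selection on an intermediate. The unconditioned pooled rates give the total causal effect.
Pooled: Drug T 46.5% vs Drug Y 23.3%; Drug Y is lower overall.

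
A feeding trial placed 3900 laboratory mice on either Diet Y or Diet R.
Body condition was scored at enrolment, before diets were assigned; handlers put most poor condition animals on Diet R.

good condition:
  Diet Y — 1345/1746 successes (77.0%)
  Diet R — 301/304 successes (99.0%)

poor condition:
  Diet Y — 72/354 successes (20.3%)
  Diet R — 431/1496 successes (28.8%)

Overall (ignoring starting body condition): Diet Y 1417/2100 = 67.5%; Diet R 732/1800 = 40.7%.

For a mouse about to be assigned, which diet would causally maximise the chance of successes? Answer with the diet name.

Diet R

The imbalance in starting body condition arose from how laboratory mice were allocated, not from anything the diet did; and starting body condition independently affects the outcome. The pooled gap is confounded — condition on starting body condition.
Within each level — good condition: 77.0% vs 99.0%; poor condition: 20.3% vs 28.8% — Diet R is higher every time.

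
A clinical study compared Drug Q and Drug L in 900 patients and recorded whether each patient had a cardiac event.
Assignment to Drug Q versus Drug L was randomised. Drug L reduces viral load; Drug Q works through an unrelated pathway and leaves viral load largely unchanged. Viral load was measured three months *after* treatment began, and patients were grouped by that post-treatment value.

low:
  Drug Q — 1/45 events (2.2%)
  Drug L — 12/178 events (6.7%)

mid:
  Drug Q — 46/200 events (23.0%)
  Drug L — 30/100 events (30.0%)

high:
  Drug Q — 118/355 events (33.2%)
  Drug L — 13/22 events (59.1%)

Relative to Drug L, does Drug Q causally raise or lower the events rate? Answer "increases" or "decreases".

increases

Drug Q is lower inside every viral load stratum but Drug L is lower in aggregate. Whether to stratify depends on how viral load relates to the drug.
Viral load is downstream of the drug. One should not condition on a consequence of treatment, so the overall rates are the right comparison.
Pooled: Drug Q 27.5% vs Drug L 18.3%; Drug L is lower overall.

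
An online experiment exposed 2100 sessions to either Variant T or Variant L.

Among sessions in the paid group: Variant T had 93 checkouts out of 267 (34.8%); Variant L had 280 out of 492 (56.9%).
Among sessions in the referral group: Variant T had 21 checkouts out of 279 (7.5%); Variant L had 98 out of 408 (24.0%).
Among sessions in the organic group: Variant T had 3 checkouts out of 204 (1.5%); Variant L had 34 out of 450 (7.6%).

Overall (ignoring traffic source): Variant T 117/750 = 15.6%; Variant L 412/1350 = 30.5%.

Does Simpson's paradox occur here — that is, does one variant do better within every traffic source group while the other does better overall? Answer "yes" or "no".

no

Within each traffic source level (paid 34.8% vs 56.9%; referral 7.5% vs 24.0%; organic 1.5% vs 7.6%), Variant L has the higher rate every time. Pooled: 15.6% vs 30.5% — Variant L has the higher rate overall. They agree.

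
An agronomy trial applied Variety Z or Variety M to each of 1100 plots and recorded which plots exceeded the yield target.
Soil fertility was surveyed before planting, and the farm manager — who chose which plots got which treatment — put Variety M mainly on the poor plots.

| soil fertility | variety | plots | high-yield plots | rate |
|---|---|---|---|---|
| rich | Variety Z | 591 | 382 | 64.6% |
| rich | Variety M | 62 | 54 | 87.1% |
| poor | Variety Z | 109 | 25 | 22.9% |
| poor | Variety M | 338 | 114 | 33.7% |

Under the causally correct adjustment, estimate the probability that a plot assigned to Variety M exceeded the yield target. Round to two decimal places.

0.65

Within every soil fertility level Variety M has the higher rate, yet pooled Variety Z does — Simpson's reversal.
Soil fertility is set before the variety has any effect — it is not caused by the variety — and it independently drives the outcome. That makes it a confounder, so the causal comparison is within soil fertility levels.
Standardising Variety M to the population soil fertility mix: 0.594·54/62 + 0.406·114/338 = 0.654.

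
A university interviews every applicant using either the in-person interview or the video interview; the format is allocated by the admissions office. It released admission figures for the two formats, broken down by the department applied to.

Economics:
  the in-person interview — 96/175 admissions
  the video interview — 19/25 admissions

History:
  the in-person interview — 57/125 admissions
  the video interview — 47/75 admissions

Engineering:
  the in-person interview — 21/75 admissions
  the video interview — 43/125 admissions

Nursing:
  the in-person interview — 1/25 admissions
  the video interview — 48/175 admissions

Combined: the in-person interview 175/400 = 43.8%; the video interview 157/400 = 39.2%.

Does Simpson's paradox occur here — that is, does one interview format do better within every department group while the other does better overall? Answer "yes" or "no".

yes

Within each department level (Economics 54.9% vs 76.0%; History 45.6% vs 62.7%; Engineering 28.0% vs 34.4%; Nursing 4.0% vs 27.4%), the video interview has the higher rate every time. Pooled: 43.8% vs 39.2% — the in-person interview has the higher rate overall. The two comparisons disagree.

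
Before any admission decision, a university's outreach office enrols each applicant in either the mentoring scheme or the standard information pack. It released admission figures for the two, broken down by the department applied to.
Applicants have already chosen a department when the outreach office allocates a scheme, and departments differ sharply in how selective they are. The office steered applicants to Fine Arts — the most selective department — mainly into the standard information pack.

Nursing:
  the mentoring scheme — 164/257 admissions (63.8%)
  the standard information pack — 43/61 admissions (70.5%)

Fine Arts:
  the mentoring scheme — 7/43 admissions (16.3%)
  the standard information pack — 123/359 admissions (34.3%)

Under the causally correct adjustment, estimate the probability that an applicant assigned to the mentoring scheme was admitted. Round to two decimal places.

0.37

Department satisfies the back-door criterion: it is not a descendant of the outreach scheme, and it blocks the spurious path from outreach scheme to outcome. Adjusting for it (i.e., using the within-department rates) gives the causal effect.
Standardising the mentoring scheme to the population department mix: 0.442·164/257 + 0.558·7/43 = 0.373.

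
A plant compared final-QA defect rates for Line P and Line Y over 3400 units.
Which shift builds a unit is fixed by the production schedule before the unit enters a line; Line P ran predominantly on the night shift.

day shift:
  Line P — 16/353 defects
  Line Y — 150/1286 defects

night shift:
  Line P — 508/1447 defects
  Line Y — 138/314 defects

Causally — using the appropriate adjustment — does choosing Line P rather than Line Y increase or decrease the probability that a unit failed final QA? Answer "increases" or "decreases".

The imbalance in shift arose from how units were allocated, not from anything the line did; and shift independently affects the outcome. The pooled gap is confounded — condition on shift.
Within each level — day shift: 4.5% vs 11.7%; night shift: 35.1% vs 43.9% — Line P is lower every time.

decreases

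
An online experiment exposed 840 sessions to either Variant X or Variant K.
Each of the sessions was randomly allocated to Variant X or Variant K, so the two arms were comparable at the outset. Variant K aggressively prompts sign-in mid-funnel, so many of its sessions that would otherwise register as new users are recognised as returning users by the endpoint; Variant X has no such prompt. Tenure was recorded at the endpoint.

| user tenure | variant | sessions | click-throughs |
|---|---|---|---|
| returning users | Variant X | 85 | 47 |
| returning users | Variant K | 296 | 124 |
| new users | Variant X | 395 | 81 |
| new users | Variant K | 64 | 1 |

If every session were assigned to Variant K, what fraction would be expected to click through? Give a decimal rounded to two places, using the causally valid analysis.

0.35

Variant X is higher inside every user tenure stratum but Variant K is higher in aggregate. Whether to stratify depends on how user tenure relates to the variant.
User tenure is downstream of the variant. One should not condition on a consequence of treatment, so the overall rates are the right comparison.
So P(outcome | do(Variant K)) is just the pooled rate for Variant K: 125/360 = 0.347.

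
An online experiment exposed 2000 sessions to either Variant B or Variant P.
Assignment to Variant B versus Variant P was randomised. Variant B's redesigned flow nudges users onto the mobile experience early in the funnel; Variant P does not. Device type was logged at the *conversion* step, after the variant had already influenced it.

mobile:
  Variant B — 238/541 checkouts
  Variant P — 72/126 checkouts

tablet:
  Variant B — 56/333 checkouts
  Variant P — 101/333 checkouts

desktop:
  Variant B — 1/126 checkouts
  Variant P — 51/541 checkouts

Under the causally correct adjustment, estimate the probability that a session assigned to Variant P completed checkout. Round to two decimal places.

0.22

Because the variant influences device type, device type is a post-treatment mediator, not a confounder. Stratifying on it would bias the estimate; the causal effect is the crude pooled difference.
So P(outcome | do(Variant P)) is just the pooled rate for Variant P: 224/1000 = 0.224.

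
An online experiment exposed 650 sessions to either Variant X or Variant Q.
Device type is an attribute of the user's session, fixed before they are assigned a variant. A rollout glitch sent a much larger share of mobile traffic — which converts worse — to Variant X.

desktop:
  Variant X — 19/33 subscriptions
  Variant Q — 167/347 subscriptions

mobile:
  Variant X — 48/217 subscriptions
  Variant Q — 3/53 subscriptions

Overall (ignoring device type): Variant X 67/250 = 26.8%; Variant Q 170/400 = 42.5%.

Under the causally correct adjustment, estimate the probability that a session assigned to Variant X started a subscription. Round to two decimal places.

0.43

Variant X is higher inside every device type stratum but Variant Q is higher in aggregate. Whether to stratify depends on how device type relates to the variant.
Here device type is a common cause — it drives both which variant a case falls under and the outcome. The crude comparison mixes populations; the stratum-specific rates are the causally relevant ones.
Standardising Variant X to the population device type mix: 0.585·19/33 + 0.415·48/217 = 0.428.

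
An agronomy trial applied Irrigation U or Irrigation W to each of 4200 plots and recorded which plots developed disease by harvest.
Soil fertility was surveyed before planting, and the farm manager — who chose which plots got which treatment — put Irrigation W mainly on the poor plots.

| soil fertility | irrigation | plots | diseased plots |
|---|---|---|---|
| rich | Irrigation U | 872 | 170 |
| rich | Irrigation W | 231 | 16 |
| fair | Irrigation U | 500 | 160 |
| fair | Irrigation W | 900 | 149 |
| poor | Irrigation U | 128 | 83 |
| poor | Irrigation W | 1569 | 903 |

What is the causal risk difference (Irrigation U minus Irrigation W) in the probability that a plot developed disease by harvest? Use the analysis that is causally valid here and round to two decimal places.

The stratified and pooled comparisons disagree (Irrigation W wins within each soil fertility; Irrigation U wins overall), so the answer turns on the causal role of soil fertility.
Nothing the irrigation does changes soil fertility; the imbalance is an allocation artefact. With soil fertility also predicting the outcome, the pooled figure is confounded, and the within-stratum comparison is the causal one.
Adjusting over the population distribution of soil fertility: 0.263·(0.195−0.069) + 0.333·(0.320−0.166) + 0.404·(0.648−0.576) = +0.114.

+0.11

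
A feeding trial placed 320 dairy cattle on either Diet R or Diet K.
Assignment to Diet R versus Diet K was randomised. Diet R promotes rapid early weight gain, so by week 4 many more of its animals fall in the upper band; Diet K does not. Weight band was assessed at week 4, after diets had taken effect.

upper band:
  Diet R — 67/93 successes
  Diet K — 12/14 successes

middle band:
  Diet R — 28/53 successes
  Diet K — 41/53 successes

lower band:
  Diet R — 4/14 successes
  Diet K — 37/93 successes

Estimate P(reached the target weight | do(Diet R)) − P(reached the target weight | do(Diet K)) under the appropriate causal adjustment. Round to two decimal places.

Stratifying would compare diets among dairy cattle the diets themselves sorted into week-4 weight band groups — a form of selection on an intermediate. The unconditioned pooled rates give the total causal effect.
The causal difference is the pooled difference: 0.619 − 0.562 = +0.056.

+0.06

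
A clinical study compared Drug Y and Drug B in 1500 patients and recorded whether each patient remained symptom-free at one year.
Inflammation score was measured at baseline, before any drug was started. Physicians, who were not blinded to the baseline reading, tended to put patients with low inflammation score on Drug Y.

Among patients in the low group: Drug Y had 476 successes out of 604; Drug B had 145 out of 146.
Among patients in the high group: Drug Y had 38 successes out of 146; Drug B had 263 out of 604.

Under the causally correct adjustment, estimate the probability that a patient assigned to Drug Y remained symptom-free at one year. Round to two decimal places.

The inflammation score-specific comparison favours Drug B throughout, but the pooled figures favour Drug Y. The question is whether to condition on inflammation score.
Nothing the drug does changes inflammation score; the imbalance is an allocation artefact. With inflammation score also predicting the outcome, the pooled figure is confounded, and the within-stratum comparison is the causal one.
Standardising Drug Y to the population inflammation score mix: 0.500·476/604 + 0.500·38/146 = 0.524.

0.52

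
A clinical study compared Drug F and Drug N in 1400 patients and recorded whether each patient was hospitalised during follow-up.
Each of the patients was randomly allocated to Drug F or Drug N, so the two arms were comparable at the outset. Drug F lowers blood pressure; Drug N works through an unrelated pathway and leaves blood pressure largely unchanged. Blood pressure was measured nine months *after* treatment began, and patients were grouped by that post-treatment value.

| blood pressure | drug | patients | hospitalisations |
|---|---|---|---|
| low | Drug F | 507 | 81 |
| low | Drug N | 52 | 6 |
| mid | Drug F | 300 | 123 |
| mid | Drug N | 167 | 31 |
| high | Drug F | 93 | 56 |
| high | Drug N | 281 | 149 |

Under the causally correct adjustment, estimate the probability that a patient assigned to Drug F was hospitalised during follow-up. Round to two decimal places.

0.29

Stratifying would compare drugs among patients the drugs themselves sorted into blood pressure groups — a form of selection on an intermediate. The unconditioned pooled rates give the total causal effect.
So P(outcome | do(Drug F)) is just the pooled rate for Drug F: 260/900 = 0.289.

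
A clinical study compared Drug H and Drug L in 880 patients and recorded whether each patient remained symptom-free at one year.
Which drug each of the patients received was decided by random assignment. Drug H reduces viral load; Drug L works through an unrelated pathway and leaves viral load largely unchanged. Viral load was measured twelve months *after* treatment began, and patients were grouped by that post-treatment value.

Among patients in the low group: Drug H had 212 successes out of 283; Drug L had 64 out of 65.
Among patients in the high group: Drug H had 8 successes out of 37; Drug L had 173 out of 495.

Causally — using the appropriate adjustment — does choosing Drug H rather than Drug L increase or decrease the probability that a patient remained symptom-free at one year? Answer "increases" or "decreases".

Viral load is downstream of the drug. One should not condition on a consequence of treatment, so the overall rates are the right comparison.
Pooled: Drug H 68.8% vs Drug L 42.3%; Drug H is higher overall.

increases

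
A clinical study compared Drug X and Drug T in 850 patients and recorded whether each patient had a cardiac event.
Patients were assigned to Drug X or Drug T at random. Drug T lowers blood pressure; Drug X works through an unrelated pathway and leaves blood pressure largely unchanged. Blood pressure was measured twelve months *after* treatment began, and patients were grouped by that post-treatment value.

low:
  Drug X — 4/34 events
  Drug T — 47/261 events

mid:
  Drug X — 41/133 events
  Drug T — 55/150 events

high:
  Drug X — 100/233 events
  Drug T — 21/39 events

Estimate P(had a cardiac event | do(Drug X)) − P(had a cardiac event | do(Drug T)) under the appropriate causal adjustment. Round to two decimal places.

+0.09

Blood pressure lies on the pathway drug → blood pressure → outcome, so adjusting for it blocks the indirect effect. For the total causal effect of drug, use the unadjusted pooled rates.
The causal difference is the pooled difference: 0.362 − 0.273 = +0.089.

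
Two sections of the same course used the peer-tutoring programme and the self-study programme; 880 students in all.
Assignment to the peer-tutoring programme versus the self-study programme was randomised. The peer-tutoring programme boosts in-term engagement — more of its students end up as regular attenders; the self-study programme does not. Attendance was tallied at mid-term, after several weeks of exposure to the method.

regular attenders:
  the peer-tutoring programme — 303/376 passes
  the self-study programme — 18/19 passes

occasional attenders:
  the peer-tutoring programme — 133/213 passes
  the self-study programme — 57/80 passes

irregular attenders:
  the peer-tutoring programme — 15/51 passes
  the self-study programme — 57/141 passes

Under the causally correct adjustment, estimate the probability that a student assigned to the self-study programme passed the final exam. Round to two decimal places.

The distribution of mid-term attendance is itself part of what the teaching method does — it is an intermediate outcome. Holding it fixed would remove that part of the effect; the total effect is the pooled difference.
So P(outcome | do(the self-study programme)) is just the pooled rate for the self-study programme: 132/240 = 0.550.

0.55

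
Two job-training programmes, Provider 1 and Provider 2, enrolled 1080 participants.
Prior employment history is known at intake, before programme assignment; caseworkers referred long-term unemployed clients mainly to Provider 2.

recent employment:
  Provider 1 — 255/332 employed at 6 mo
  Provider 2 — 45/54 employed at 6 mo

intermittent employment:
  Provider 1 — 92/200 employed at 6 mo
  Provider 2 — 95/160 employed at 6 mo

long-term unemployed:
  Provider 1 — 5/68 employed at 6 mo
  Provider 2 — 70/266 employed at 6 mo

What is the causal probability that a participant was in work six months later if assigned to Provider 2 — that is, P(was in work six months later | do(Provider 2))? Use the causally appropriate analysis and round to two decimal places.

The stratified and pooled comparisons disagree (Provider 2 wins within each prior employment history; Provider 1 wins overall), so the answer turns on the causal role of prior employment history.
Prior employment history differs across programmes for reasons unrelated to any effect of the programme itself, and it separately predicts the outcome — a classic confounder. We must compare within prior employment history levels.
Standardising Provider 2 to the population prior employment history mix: 0.357·45/54 + 0.333·95/160 + 0.309·70/266 = 0.577.

0.58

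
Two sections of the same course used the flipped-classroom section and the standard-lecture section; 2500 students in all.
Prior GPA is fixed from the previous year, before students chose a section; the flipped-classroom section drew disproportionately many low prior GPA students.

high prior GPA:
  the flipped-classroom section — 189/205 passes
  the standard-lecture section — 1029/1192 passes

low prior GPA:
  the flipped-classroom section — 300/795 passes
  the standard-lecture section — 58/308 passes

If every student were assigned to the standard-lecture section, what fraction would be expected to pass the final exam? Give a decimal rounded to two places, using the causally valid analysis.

Here prior GPA band is a common cause — it drives both which teaching method a case falls under and the outcome. The crude comparison mixes populations; the stratum-specific rates are the causally relevant ones.
Standardising the standard-lecture section to the population prior GPA band mix: 0.559·1029/1192 + 0.441·58/308 = 0.565.

0.57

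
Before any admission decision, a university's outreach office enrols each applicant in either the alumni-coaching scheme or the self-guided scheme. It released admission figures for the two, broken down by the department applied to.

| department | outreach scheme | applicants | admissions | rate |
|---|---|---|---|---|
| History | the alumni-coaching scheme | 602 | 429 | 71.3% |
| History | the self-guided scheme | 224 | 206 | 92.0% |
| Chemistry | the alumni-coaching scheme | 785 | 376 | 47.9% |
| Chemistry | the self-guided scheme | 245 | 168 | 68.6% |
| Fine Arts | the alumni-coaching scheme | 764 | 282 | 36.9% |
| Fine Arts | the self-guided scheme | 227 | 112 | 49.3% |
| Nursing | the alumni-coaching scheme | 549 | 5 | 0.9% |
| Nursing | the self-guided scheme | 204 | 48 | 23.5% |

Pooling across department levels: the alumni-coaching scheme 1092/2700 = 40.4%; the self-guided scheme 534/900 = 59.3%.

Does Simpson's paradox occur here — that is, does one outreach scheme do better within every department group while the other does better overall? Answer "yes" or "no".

no

Within each department level (History 71.3% vs 92.0%; Chemistry 47.9% vs 68.6%; Fine Arts 36.9% vs 49.3%; Nursing 0.9% vs 23.5%), the self-guided scheme has the higher rate every time. Pooled: 40.4% vs 59.3% — the self-guided scheme has the higher rate overall. They agree.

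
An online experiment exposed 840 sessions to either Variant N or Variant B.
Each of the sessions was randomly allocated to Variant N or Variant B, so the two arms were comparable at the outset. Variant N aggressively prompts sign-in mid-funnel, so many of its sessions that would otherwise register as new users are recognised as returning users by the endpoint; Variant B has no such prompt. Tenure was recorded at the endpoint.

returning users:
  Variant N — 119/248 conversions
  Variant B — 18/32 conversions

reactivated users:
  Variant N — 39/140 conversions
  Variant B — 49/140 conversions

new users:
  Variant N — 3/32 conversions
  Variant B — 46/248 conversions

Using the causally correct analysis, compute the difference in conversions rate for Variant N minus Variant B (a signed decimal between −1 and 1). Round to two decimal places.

User tenure lies on the pathway variant → user tenure → outcome, so adjusting for it blocks the indirect effect. For the total causal effect of variant, use the unadjusted pooled rates.
The causal difference is the pooled difference: 0.383 − 0.269 = +0.114.

+0.11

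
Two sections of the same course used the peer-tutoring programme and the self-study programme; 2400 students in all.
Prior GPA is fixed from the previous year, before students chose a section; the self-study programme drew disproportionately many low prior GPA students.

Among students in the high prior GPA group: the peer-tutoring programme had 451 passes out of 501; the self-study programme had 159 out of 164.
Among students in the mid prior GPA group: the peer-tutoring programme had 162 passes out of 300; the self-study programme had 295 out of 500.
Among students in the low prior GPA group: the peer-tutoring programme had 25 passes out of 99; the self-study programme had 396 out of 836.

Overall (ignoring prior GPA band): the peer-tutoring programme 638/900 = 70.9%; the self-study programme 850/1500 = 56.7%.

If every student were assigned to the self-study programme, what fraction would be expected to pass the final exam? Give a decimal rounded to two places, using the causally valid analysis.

0.65

Within every prior GPA band level the self-study programme has the higher rate, yet pooled the peer-tutoring programme does — Simpson's reversal.
Here prior GPA band is a common cause — it drives both which teaching method a case falls under and the outcome. The crude comparison mixes populations; the stratum-specific rates are the causally relevant ones.
Standardising the self-study programme to the population prior GPA band mix: 0.277·159/164 + 0.333·295/500 + 0.390·396/836 = 0.650.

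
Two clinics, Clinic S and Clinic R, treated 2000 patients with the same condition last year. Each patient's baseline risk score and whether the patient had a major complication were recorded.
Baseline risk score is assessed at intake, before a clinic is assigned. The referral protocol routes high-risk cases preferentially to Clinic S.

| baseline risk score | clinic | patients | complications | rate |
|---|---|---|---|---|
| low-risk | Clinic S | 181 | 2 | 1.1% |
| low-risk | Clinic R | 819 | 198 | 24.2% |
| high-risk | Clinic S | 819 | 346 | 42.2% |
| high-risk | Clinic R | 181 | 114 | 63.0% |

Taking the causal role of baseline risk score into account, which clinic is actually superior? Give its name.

Clinic S is lower inside every baseline risk score stratum but Clinic R is lower in aggregate. Whether to stratify depends on how baseline risk score relates to the clinic.
Baseline risk score satisfies the back-door criterion: it is not a descendant of the clinic, and it blocks the spurious path from clinic to outcome. Adjusting for it (i.e., using the within-baseline risk score rates) gives the causal effect.
Within each level — low-risk: 1.1% vs 24.2%; high-risk: 42.2% vs 63.0% — Clinic S is lower every time.

Clinic S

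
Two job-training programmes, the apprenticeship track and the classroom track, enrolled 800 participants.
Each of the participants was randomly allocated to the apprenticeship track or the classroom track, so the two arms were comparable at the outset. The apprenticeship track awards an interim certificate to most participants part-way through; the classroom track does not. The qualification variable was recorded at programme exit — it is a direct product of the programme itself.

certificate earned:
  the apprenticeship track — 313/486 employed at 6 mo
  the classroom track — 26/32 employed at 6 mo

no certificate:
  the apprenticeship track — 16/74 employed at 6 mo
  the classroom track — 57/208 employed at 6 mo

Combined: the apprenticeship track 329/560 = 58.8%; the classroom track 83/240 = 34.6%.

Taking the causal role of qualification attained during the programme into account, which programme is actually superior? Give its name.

The stratified and pooled comparisons disagree (the classroom track wins within each qualification attained during the programme; the apprenticeship track wins overall), so the answer turns on the causal role of qualification attained during the programme.
The distribution of qualification attained during the programme is itself part of what the programme does — it is an intermediate outcome. Holding it fixed would remove that part of the effect; the total effect is the pooled difference.
Pooled: the apprenticeship track 58.8% vs the classroom track 34.6%; the apprenticeship track is higher overall.

the apprenticeship track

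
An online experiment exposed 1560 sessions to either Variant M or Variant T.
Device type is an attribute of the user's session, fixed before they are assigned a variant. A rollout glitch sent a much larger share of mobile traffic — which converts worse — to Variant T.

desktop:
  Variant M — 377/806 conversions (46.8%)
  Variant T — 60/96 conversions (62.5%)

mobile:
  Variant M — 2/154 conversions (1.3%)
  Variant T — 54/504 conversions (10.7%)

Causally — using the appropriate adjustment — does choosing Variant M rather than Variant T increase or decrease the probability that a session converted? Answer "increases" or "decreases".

decreases

Device type differs across variants for reasons unrelated to any effect of the variant itself, and it separately predicts the outcome — a classic confounder. We must compare within device type levels.
Within each level — desktop: 46.8% vs 62.5%; mobile: 1.3% vs 10.7% — Variant T is higher every time.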